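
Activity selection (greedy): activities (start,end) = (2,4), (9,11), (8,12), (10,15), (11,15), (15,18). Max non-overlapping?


Greedy: pick earliest-ending, then skip overlaps.
Selected (4 activities): [(2, 4), (9, 11), (11, 15), (15, 18)]


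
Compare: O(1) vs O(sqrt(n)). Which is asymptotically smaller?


constant grows slower than sublinear
O(1) is asymptotically smaller; O(sqrt(n)) grows faster


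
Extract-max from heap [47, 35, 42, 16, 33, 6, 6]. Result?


Max = 47
Replace root with last, heapify down
Resulting heap: [42, 35, 6, 16, 33, 6]


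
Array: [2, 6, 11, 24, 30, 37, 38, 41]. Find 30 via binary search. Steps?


Search for 30:
[0,7] mid=3 arr[3]=24
[4,7] mid=5 arr[5]=37
[4,4] mid=4 arr[4]=30
Total: 3 comparisons


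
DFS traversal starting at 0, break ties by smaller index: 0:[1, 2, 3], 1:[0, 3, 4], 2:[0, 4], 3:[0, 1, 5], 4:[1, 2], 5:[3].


DFS stack-based: start with [0]
Visit order: [0, 1, 3, 5, 4, 2]


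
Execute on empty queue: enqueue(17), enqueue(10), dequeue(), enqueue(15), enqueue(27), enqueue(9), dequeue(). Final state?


enqueue(17) -> [17]
enqueue(10) -> [17, 10]
dequeue() returns 17 -> [10]
enqueue(15) -> [10, 15]
enqueue(27) -> [10, 15, 27]
enqueue(9) -> [10, 15, 27, 9]
dequeue() returns 10 -> [15, 27, 9]
Final queue (front to back): [15, 27, 9]


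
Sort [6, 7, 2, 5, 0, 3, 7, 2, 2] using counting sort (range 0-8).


Count array: [1, 0, 3, 1, 0, 1, 1, 2, 0]
Reconstruct: [0, 2, 2, 2, 3, 5, 6, 7, 7]


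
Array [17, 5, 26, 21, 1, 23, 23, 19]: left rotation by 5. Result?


Left rotate by 5: [23, 23, 19, 17, 5, 26, 21, 1]


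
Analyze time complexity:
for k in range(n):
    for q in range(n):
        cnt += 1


Per nesting level: O(n) * O(n) = O(n^2)
Complexity: O(n^2)


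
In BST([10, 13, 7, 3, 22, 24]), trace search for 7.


BST root = 10
Search for 7: compare at each node
Path: [10, 7]


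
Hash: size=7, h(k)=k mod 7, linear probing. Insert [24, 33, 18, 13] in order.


Insertions: 24->slot 3; 33->slot 5; 18->slot 4; 13->slot 6
Table: [None, None, None, 24, 18, 33, 13]


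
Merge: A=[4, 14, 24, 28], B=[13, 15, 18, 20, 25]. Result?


Compare heads, take smaller each step.
Merged: [4, 13, 14, 15, 18, 20, 24, 25, 28]


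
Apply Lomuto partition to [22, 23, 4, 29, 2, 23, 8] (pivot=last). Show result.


Elements <= 8 go left of pivot.
Result: [4, 2, 8, 29, 23, 23, 22], pivot at index 2


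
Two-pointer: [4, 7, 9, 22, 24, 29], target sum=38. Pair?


Two pointers: lo=0, hi=5
Found pair: (9, 29) summing to 38


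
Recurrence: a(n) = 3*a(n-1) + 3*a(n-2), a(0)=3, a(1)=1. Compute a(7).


Build bottom-up:
...a(5)=576, a(6)=2187, a(7)=3*2187+3*576=8289


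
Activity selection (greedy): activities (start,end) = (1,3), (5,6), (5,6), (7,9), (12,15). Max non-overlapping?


Greedy: pick earliest-ending, then skip overlaps.
Selected (4 activities): [(1, 3), (5, 6), (7, 9), (12, 15)]


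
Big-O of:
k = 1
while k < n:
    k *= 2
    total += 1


Per nesting level: O(log n) = O(log n)
Complexity: O(log n)


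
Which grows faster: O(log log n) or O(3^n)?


double-logarithmic grows slower than exponential (base 3)
O(log log n) is asymptotically smaller; O(3^n) grows faster


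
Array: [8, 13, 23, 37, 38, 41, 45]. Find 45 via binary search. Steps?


Search for 45:
[0,6] mid=3 arr[3]=37
[4,6] mid=5 arr[5]=41
[6,6] mid=6 arr[6]=45
Total: 3 comparisons


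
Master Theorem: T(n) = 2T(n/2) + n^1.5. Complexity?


a=2, b=2, c=1.5. log_2(2)=1 < c=1.5. Case 3: O(n^c) = O(n^1.500)
Complexity: O(n^1.500)


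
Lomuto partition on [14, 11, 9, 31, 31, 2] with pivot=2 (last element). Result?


Elements <= 2 go left of pivot.
Result: [2, 11, 9, 31, 31, 14], pivot at index 0


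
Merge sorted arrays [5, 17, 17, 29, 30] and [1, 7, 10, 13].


Compare heads, take smaller each step.
Merged: [1, 5, 7, 10, 13, 17, 17, 29, 30]


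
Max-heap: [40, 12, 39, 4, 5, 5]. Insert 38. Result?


Append 38: [40, 12, 39, 4, 5, 5, 38]
Bubble up: no swaps needed
Result: [40, 12, 39, 4, 5, 5, 38]


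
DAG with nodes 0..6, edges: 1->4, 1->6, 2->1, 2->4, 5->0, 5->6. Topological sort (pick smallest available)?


Kahn's algorithm, process smallest node first
Order: [2, 1, 3, 4, 5, 0, 6]


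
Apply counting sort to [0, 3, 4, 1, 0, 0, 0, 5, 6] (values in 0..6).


Count array: [4, 1, 0, 1, 1, 1, 1]
Reconstruct: [0, 0, 0, 0, 1, 3, 4, 5, 6]


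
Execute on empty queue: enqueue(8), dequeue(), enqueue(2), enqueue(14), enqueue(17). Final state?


enqueue(8) -> [8]
dequeue() returns 8 -> []
enqueue(2) -> [2]
enqueue(14) -> [2, 14]
enqueue(17) -> [2, 14, 17]
Final queue (front to back): [2, 14, 17]


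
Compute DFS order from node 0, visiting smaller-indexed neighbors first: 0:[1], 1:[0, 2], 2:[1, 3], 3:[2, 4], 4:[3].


DFS stack-based: start with [0]
Visit order: [0, 1, 2, 3, 4]


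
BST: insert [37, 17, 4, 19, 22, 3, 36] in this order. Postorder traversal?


Root = 37; build tree by BST insertion.
Postorder traversal: [3, 4, 36, 22, 19, 17, 37]


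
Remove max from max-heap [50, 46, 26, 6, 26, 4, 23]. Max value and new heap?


Max = 50
Replace root with last, heapify down
Resulting heap: [46, 26, 26, 6, 23, 4]


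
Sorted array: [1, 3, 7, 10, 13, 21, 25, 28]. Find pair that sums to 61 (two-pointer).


Two pointers: lo=0, hi=7
No pair sums to 61


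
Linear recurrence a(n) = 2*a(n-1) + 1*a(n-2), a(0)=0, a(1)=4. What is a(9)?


Build bottom-up:
...a(7)=676, a(8)=1632, a(9)=2*1632+1*676=3940


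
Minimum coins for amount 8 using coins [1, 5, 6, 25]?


dp[0]=0; dp[i]=1+min(dp[i-c] for c in coins)
...dp[3]=3, dp[4]=4, dp[5]=1, dp[6]=1, dp[7]=2, dp[8]=3
Minimum coins for 8 = 3


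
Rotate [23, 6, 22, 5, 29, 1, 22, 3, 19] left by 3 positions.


Left rotate by 3: [5, 29, 1, 22, 3, 19, 23, 6, 22]


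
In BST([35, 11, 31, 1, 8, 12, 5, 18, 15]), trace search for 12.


BST root = 35
Search for 12: compare at each node
Path: [35, 11, 31, 12]


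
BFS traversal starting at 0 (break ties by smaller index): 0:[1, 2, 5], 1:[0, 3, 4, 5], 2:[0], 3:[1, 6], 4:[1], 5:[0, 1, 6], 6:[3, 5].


BFS queue: start with [0]
Visit order: [0, 1, 2, 5, 3, 4, 6]


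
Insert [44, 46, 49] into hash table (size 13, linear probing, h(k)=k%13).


Insertions: 44->slot 5; 46->slot 7; 49->slot 10
Table: [None, None, None, None, None, 44, None, 46, None, None, 49, None, None]


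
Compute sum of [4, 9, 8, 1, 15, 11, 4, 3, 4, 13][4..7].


Prefix sums: [0, 4, 13, 21, 22, 37, 48, 52, 55, 59, 72]
Sum[4..7] = prefix[8] - prefix[4] = 55 - 22 = 33


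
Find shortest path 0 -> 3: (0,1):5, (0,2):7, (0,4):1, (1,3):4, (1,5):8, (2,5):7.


Dijkstra from 0:
Distances: {0: 0, 1: 5, 2: 7, 3: 9, 4: 1, 5: 13}
Shortest distance to 3 = 9, path = [0, 1, 3]


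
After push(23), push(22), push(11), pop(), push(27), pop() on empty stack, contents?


push(23) -> [23]
push(22) -> [23, 22]
push(11) -> [23, 22, 11]
pop() returns 11 -> [23, 22]
push(27) -> [23, 22, 27]
pop() returns 27 -> [23, 22]
Final stack (bottom to top): [23, 22]


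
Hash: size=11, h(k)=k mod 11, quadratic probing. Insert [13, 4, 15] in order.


Insertions: 13->slot 2; 4->slot 4; 15->slot 5
Table: [None, None, 13, None, 4, 15, None, None, None, None, None]


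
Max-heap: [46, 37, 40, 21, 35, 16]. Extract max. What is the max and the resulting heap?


Max = 46
Replace root with last, heapify down
Resulting heap: [40, 37, 16, 21, 35]


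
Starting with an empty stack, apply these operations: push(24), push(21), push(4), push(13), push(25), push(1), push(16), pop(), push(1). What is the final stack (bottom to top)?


push(24) -> [24]
push(21) -> [24, 21]
push(4) -> [24, 21, 4]
push(13) -> [24, 21, 4, 13]
push(25) -> [24, 21, 4, 13, 25]
push(1) -> [24, 21, 4, 13, 25, 1]
push(16) -> [24, 21, 4, 13, 25, 1, 16]
pop() returns 16 -> [24, 21, 4, 13, 25, 1]
push(1) -> [24, 21, 4, 13, 25, 1, 1]
Final stack (bottom to top): [24, 21, 4, 13, 25, 1, 1]


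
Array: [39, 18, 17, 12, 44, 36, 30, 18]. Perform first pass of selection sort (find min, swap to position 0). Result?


After one pass: [12, 18, 17, 39, 44, 36, 30, 18]


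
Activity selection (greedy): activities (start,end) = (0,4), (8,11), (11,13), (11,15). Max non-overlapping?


Greedy: pick earliest-ending, then skip overlaps.
Selected (3 activities): [(0, 4), (8, 11), (11, 13)]


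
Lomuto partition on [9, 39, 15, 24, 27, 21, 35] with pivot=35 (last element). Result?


Elements <= 35 go left of pivot.
Result: [9, 15, 24, 27, 21, 35, 39], pivot at index 5


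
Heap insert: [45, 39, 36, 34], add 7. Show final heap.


Append 7: [45, 39, 36, 34, 7]
Bubble up: no swaps needed
Result: [45, 39, 36, 34, 7]


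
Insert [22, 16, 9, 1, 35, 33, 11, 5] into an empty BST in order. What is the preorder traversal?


Root = 22; build tree by BST insertion.
Preorder traversal: [22, 16, 9, 1, 5, 11, 35, 33]


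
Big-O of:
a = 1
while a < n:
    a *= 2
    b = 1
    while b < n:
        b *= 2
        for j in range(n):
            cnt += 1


Per nesting level: O(log n) * O(log n) * O(n) = O(n (log n)^2)
Complexity: O(n (log n)^2)


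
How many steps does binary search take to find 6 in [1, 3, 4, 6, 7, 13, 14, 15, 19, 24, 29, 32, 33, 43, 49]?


Search for 6:
[0,14] mid=7 arr[7]=15
[0,6] mid=3 arr[3]=6
Total: 2 comparisons


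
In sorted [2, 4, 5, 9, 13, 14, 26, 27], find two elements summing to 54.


Two pointers: lo=0, hi=7
No pair sums to 54


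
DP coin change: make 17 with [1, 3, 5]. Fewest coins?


dp[0]=0; dp[i]=1+min(dp[i-c] for c in coins)
...dp[12]=4, dp[13]=3, dp[14]=4, dp[15]=3, dp[16]=4, dp[17]=5
Minimum coins for 17 = 5


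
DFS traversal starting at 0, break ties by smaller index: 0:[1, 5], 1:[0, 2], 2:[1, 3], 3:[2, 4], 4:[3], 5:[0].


DFS stack-based: start with [0]
Visit order: [0, 1, 2, 3, 4, 5]


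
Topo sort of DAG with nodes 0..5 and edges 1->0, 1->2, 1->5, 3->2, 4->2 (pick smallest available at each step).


Kahn's algorithm, process smallest node first
Order: [1, 0, 3, 4, 2, 5]


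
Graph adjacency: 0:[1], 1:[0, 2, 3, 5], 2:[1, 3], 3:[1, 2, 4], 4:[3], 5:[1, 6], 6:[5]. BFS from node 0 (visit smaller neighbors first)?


BFS queue: start with [0]
Visit order: [0, 1, 2, 3, 5, 4, 6]


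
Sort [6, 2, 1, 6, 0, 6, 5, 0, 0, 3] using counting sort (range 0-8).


Count array: [3, 1, 1, 1, 0, 1, 3, 0, 0]
Reconstruct: [0, 0, 0, 1, 2, 3, 5, 6, 6, 6]


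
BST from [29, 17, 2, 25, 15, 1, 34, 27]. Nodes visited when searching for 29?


BST root = 29
Search for 29: compare at each node
Path: [29]


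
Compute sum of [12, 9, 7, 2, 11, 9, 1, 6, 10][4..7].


Prefix sums: [0, 12, 21, 28, 30, 41, 50, 51, 57, 67]
Sum[4..7] = prefix[8] - prefix[4] = 57 - 30 = 27


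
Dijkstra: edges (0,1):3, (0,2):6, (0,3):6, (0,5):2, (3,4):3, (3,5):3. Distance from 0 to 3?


Dijkstra from 0:
Distances: {0: 0, 1: 3, 2: 6, 3: 5, 4: 8, 5: 2}
Shortest distance to 3 = 5, path = [0, 5, 3]


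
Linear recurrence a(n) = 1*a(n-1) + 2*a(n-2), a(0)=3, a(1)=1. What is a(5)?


Build bottom-up:
...a(3)=9, a(4)=23, a(5)=1*23+2*9=41


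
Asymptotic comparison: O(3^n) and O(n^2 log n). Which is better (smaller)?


n^2 log n grows slower than exponential (base 3)
O(n^2 log n) is asymptotically smaller; O(3^n) grows faster


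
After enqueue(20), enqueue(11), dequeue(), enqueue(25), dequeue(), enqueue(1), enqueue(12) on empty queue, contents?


enqueue(20) -> [20]
enqueue(11) -> [20, 11]
dequeue() returns 20 -> [11]
enqueue(25) -> [11, 25]
dequeue() returns 11 -> [25]
enqueue(1) -> [25, 1]
enqueue(12) -> [25, 1, 12]
Final queue (front to back): [25, 1, 12]


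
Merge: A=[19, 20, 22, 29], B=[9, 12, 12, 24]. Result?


Compare heads, take smaller each step.
Merged: [9, 12, 12, 19, 20, 22, 24, 29]


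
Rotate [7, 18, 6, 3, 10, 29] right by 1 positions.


Right rotate by 1: [29, 7, 18, 6, 3, 10]


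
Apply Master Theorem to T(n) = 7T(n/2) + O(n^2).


a=7, b=2, c=2. log_2(7)=2.807 > c=2. Case 1: O(n^log_b(a)) = O(n^2.807)
Complexity: O(n^2.807)


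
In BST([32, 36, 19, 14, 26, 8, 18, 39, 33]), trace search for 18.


BST root = 32
Search for 18: compare at each node
Path: [32, 19, 14, 18]


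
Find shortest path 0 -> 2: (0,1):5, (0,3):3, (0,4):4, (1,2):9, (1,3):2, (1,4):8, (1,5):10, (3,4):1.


Dijkstra from 0:
Distances: {0: 0, 1: 5, 2: 14, 3: 3, 4: 4, 5: 15}
Shortest distance to 2 = 14, path = [0, 1, 2]


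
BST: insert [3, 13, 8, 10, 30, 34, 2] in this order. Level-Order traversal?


Root = 3; build tree by BST insertion.
Level-Order traversal: [3, 2, 13, 8, 30, 10, 34]


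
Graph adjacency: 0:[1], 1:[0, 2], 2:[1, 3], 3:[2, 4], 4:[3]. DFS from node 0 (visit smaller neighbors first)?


DFS stack-based: start with [0]
Visit order: [0, 1, 2, 3, 4]


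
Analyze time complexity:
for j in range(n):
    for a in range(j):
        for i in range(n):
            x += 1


Per nesting level: O(n) * O(n) [triangular over j] * O(n) = O(n^3)
Complexity: O(n^3)


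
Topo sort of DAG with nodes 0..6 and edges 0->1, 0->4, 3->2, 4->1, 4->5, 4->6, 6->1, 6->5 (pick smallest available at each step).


Kahn's algorithm, process smallest node first
Order: [0, 3, 2, 4, 6, 1, 5]


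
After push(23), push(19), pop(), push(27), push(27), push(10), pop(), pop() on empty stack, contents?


push(23) -> [23]
push(19) -> [23, 19]
pop() returns 19 -> [23]
push(27) -> [23, 27]
push(27) -> [23, 27, 27]
push(10) -> [23, 27, 27, 10]
pop() returns 10 -> [23, 27, 27]
pop() returns 27 -> [23, 27]
Final stack (bottom to top): [23, 27]


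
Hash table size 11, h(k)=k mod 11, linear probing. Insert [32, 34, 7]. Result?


Insertions: 32->slot 10; 34->slot 1; 7->slot 7
Table: [None, 34, None, None, None, None, None, 7, None, None, 32]


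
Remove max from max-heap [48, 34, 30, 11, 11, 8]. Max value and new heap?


Max = 48
Replace root with last, heapify down
Resulting heap: [34, 11, 30, 8, 11]


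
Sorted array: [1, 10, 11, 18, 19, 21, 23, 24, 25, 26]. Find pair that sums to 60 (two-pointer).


Two pointers: lo=0, hi=9
No pair sums to 60


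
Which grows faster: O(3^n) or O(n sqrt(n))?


n^1.5 grows slower than exponential (base 3)
O(n sqrt(n)) is asymptotically smaller; O(3^n) grows faster


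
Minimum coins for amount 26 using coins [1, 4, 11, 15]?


dp[0]=0; dp[i]=1+min(dp[i-c] for c in coins)
...dp[21]=4, dp[22]=2, dp[23]=3, dp[24]=4, dp[25]=5, dp[26]=2
Minimum coins for 26 = 2


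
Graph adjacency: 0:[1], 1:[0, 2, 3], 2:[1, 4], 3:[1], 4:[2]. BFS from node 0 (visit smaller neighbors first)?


BFS queue: start with [0]
Visit order: [0, 1, 2, 3, 4]


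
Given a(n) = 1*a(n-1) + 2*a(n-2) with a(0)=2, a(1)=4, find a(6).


Build bottom-up:
...a(4)=32, a(5)=64, a(6)=1*64+2*32=128


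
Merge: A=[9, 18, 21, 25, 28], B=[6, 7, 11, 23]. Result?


Compare heads, take smaller each step.
Merged: [6, 7, 9, 11, 18, 21, 23, 25, 28]


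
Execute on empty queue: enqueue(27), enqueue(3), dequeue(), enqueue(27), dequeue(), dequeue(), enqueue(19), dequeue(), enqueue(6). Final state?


enqueue(27) -> [27]
enqueue(3) -> [27, 3]
dequeue() returns 27 -> [3]
enqueue(27) -> [3, 27]
dequeue() returns 3 -> [27]
dequeue() returns 27 -> []
enqueue(19) -> [19]
dequeue() returns 19 -> []
enqueue(6) -> [6]
Final queue (front to back): [6]


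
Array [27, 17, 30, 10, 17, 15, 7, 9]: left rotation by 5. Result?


Left rotate by 5: [15, 7, 9, 27, 17, 30, 10, 17]


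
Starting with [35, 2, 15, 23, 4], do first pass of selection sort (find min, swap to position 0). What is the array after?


After one pass: [2, 35, 15, 23, 4]


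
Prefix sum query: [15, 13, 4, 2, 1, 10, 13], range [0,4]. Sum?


Prefix sums: [0, 15, 28, 32, 34, 35, 45, 58]
Sum[0..4] = prefix[5] - prefix[0] = 35 - 0 = 35


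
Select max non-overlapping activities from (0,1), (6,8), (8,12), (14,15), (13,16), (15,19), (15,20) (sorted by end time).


Greedy: pick earliest-ending, then skip overlaps.
Selected (5 activities): [(0, 1), (6, 8), (8, 12), (14, 15), (15, 19)]


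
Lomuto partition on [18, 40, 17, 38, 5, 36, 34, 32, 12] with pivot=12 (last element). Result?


Elements <= 12 go left of pivot.
Result: [5, 12, 17, 38, 18, 36, 34, 32, 40], pivot at index 1


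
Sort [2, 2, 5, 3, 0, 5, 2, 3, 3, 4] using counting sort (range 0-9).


Count array: [1, 0, 3, 3, 1, 2, 0, 0, 0, 0]
Reconstruct: [0, 2, 2, 2, 3, 3, 3, 4, 5, 5]


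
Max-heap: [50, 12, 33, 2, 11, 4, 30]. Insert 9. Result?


Append 9: [50, 12, 33, 2, 11, 4, 30, 9]
Bubble up: swap idx 7(9) with idx 3(2)
Result: [50, 12, 33, 9, 11, 4, 30, 2]


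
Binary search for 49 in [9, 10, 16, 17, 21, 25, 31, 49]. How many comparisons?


Search for 49:
[0,7] mid=3 arr[3]=17
[4,7] mid=5 arr[5]=25
[6,7] mid=6 arr[6]=31
[7,7] mid=7 arr[7]=49
Total: 4 comparisons


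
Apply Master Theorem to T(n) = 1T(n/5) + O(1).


a=1, b=5, c=0. log_5(1)=0 = c=0. Case 2: O(n^c log n) = O(log n)
Complexity: O(log n)


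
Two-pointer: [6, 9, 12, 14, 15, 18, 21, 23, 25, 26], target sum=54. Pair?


Two pointers: lo=0, hi=9
No pair sums to 54


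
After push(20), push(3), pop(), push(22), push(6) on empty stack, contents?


push(20) -> [20]
push(3) -> [20, 3]
pop() returns 3 -> [20]
push(22) -> [20, 22]
push(6) -> [20, 22, 6]
Final stack (bottom to top): [20, 22, 6]


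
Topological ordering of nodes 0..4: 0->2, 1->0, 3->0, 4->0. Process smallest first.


Kahn's algorithm, process smallest node first
Order: [1, 3, 4, 0, 2]


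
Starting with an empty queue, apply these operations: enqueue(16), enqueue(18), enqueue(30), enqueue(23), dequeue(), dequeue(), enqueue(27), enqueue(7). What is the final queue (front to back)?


enqueue(16) -> [16]
enqueue(18) -> [16, 18]
enqueue(30) -> [16, 18, 30]
enqueue(23) -> [16, 18, 30, 23]
dequeue() returns 16 -> [18, 30, 23]
dequeue() returns 18 -> [30, 23]
enqueue(27) -> [30, 23, 27]
enqueue(7) -> [30, 23, 27, 7]
Final queue (front to back): [30, 23, 27, 7]


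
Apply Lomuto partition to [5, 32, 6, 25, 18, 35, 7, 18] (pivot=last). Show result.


Elements <= 18 go left of pivot.
Result: [5, 6, 18, 7, 18, 35, 25, 32], pivot at index 4


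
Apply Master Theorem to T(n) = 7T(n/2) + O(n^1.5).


a=7, b=2, c=1.5. log_2(7)=2.807 > c=1.5. Case 1: O(n^log_b(a)) = O(n^2.807)
Complexity: O(n^2.807)


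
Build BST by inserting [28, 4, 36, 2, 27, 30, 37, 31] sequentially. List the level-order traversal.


Root = 28; build tree by BST insertion.
Level-Order traversal: [28, 4, 36, 2, 27, 30, 37, 31]


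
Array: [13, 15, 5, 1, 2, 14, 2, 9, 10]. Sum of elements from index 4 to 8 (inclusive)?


Prefix sums: [0, 13, 28, 33, 34, 36, 50, 52, 61, 71]
Sum[4..8] = prefix[9] - prefix[4] = 71 - 34 = 37


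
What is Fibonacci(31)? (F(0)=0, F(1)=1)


F(n)=F(n-1)+F(n-2)
...F(29)=514229, F(30)=832040, F(31)=1346269


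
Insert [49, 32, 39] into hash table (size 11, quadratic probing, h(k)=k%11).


Insertions: 49->slot 5; 32->slot 10; 39->slot 6
Table: [None, None, None, None, None, 49, 39, None, None, None, 32]


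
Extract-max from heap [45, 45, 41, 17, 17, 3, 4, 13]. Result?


Max = 45
Replace root with last, heapify down
Resulting heap: [45, 17, 41, 13, 17, 3, 4]


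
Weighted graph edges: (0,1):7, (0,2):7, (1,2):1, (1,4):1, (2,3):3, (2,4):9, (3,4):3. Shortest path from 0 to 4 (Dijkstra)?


Dijkstra from 0:
Distances: {0: 0, 1: 7, 2: 7, 3: 10, 4: 8}
Shortest distance to 4 = 8, path = [0, 1, 4]


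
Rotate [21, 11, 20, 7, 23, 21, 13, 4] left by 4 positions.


Left rotate by 4: [23, 21, 13, 4, 21, 11, 20, 7]


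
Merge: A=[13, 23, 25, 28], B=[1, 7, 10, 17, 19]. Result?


Compare heads, take smaller each step.
Merged: [1, 7, 10, 13, 17, 19, 23, 25, 28]


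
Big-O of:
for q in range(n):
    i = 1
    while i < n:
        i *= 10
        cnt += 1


Per nesting level: O(n) * O(log n) = O(n log n)
Complexity: O(n log n)


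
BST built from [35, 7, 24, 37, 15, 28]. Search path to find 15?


BST root = 35
Search for 15: compare at each node
Path: [35, 7, 24, 15]


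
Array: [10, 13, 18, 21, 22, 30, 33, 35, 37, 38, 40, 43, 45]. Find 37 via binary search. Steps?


Search for 37:
[0,12] mid=6 arr[6]=33
[7,12] mid=9 arr[9]=38
[7,8] mid=7 arr[7]=35
[8,8] mid=8 arr[8]=37
Total: 4 comparisons


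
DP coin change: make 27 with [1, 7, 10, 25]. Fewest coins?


dp[0]=0; dp[i]=1+min(dp[i-c] for c in coins)
...dp[22]=4, dp[23]=5, dp[24]=3, dp[25]=1, dp[26]=2, dp[27]=3
Minimum coins for 27 = 3


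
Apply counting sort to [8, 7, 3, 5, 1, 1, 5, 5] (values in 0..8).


Count array: [0, 2, 0, 1, 0, 3, 0, 1, 1]
Reconstruct: [1, 1, 3, 5, 5, 5, 7, 8]


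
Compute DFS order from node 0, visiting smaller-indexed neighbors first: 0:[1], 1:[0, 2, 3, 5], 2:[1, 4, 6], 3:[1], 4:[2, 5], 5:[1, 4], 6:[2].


DFS stack-based: start with [0]
Visit order: [0, 1, 2, 4, 5, 6, 3]


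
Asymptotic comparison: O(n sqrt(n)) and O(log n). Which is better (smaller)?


logarithmic grows slower than n^1.5
O(log n) is asymptotically smaller; O(n sqrt(n)) grows faster


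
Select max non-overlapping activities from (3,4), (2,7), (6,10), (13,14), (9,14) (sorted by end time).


Greedy: pick earliest-ending, then skip overlaps.
Selected (3 activities): [(3, 4), (6, 10), (13, 14)]


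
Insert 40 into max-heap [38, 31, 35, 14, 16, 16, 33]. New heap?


Append 40: [38, 31, 35, 14, 16, 16, 33, 40]
Bubble up: swap idx 7(40) with idx 3(14); swap idx 3(40) with idx 1(31); swap idx 1(40) with idx 0(38)
Result: [40, 38, 35, 31, 16, 16, 33, 14]


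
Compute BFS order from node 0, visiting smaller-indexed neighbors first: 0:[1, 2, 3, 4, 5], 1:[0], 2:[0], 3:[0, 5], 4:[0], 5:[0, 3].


BFS queue: start with [0]
Visit order: [0, 1, 2, 3, 4, 5]


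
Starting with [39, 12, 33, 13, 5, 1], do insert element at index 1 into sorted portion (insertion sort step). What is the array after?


After one pass: [12, 39, 33, 13, 5, 1]


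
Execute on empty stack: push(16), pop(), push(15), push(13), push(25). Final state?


push(16) -> [16]
pop() returns 16 -> []
push(15) -> [15]
push(13) -> [15, 13]
push(25) -> [15, 13, 25]
Final stack (bottom to top): [15, 13, 25]


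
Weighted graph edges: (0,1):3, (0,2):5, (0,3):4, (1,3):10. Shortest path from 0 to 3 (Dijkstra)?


Dijkstra from 0:
Distances: {0: 0, 1: 3, 2: 5, 3: 4}
Shortest distance to 3 = 4, path = [0, 3]


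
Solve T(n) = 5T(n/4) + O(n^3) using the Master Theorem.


a=5, b=4, c=3. log_4(5)=1.161 < c=3. Case 3: O(n^c) = O(n^3)
Complexity: O(n^3)


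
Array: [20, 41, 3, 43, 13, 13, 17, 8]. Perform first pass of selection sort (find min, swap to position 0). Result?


After one pass: [3, 41, 20, 43, 13, 13, 17, 8]


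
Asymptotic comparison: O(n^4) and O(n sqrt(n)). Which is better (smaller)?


n^1.5 grows slower than quartic
O(n sqrt(n)) is asymptotically smaller; O(n^4) grows faster


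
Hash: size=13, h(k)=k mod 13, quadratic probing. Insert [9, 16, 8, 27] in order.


Insertions: 9->slot 9; 16->slot 3; 8->slot 8; 27->slot 1
Table: [None, 27, None, 16, None, None, None, None, 8, 9, None, None, None]


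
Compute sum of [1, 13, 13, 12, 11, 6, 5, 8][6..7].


Prefix sums: [0, 1, 14, 27, 39, 50, 56, 61, 69]
Sum[6..7] = prefix[8] - prefix[6] = 69 - 56 = 13


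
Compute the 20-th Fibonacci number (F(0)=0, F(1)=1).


F(n)=F(n-1)+F(n-2)
...F(18)=2584, F(19)=4181, F(20)=6765


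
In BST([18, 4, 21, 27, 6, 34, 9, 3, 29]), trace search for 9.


BST root = 18
Search for 9: compare at each node
Path: [18, 4, 6, 9]


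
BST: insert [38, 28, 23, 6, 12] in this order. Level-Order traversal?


Root = 38; build tree by BST insertion.
Level-Order traversal: [38, 28, 23, 6, 12]


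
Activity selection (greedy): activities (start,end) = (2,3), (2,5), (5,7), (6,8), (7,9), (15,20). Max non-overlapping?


Greedy: pick earliest-ending, then skip overlaps.
Selected (4 activities): [(2, 3), (5, 7), (7, 9), (15, 20)]


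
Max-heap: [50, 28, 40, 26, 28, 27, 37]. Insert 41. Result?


Append 41: [50, 28, 40, 26, 28, 27, 37, 41]
Bubble up: swap idx 7(41) with idx 3(26); swap idx 3(41) with idx 1(28)
Result: [50, 41, 40, 28, 28, 27, 37, 26]


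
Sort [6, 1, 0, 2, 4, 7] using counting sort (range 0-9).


Count array: [1, 1, 1, 0, 1, 0, 1, 1, 0, 0]
Reconstruct: [0, 1, 2, 4, 6, 7]


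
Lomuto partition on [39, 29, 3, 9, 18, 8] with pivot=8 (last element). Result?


Elements <= 8 go left of pivot.
Result: [3, 8, 39, 9, 18, 29], pivot at index 1


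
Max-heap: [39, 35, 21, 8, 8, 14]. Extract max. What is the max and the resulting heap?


Max = 39
Replace root with last, heapify down
Resulting heap: [35, 14, 21, 8, 8]


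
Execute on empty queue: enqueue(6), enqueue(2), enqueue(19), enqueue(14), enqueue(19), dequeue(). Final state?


enqueue(6) -> [6]
enqueue(2) -> [6, 2]
enqueue(19) -> [6, 2, 19]
enqueue(14) -> [6, 2, 19, 14]
enqueue(19) -> [6, 2, 19, 14, 19]
dequeue() returns 6 -> [2, 19, 14, 19]
Final queue (front to back): [2, 19, 14, 19]


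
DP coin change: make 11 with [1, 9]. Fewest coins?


dp[0]=0; dp[i]=1+min(dp[i-c] for c in coins)
...dp[6]=6, dp[7]=7, dp[8]=8, dp[9]=1, dp[10]=2, dp[11]=3
Minimum coins for 11 = 3


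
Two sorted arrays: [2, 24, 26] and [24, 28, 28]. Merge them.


Compare heads, take smaller each step.
Merged: [2, 24, 24, 26, 28, 28]


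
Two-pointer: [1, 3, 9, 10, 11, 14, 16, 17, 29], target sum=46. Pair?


Two pointers: lo=0, hi=8
Found pair: (17, 29) summing to 46


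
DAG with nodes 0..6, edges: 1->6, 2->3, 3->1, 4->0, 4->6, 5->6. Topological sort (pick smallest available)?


Kahn's algorithm, process smallest node first
Order: [2, 3, 1, 4, 0, 5, 6]


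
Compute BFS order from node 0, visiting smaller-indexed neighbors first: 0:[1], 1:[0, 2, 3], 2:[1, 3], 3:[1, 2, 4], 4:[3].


BFS queue: start with [0]
Visit order: [0, 1, 2, 3, 4]


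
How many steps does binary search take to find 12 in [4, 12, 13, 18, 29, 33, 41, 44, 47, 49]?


Search for 12:
[0,9] mid=4 arr[4]=29
[0,3] mid=1 arr[1]=12
Total: 2 comparisons


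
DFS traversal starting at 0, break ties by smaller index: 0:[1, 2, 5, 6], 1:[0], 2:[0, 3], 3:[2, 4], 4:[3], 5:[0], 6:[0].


DFS stack-based: start with [0]
Visit order: [0, 1, 2, 3, 4, 5, 6]


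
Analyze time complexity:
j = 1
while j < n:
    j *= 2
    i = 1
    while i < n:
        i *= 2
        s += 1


Per nesting level: O(log n) * O(log n) = O((log n)^2)
Complexity: O((log n)^2)


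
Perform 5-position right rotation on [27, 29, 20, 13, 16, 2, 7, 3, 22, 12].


Right rotate by 5: [2, 7, 3, 22, 12, 27, 29, 20, 13, 16]


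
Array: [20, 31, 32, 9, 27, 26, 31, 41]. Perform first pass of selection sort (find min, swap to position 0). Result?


After one pass: [9, 31, 32, 20, 27, 26, 31, 41]


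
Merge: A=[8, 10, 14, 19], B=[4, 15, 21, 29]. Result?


Compare heads, take smaller each step.
Merged: [4, 8, 10, 14, 15, 19, 21, 29]


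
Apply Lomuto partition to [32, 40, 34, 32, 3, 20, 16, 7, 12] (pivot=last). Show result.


Elements <= 12 go left of pivot.
Result: [3, 7, 12, 32, 32, 20, 16, 40, 34], pivot at index 2


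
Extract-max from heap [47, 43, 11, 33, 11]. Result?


Max = 47
Replace root with last, heapify down
Resulting heap: [43, 33, 11, 11]


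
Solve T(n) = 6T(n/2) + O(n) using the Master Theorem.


a=6, b=2, c=1. log_2(6)=2.585 > c=1. Case 1: O(n^log_b(a)) = O(n^2.585)
Complexity: O(n^2.585)


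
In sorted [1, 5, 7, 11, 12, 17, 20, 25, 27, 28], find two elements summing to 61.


Two pointers: lo=0, hi=9
No pair sums to 61


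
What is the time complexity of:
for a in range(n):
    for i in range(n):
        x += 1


Per nesting level: O(n) * O(n) = O(n^2)
Complexity: O(n^2)


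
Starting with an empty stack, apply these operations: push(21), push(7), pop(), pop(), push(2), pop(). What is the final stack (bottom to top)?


push(21) -> [21]
push(7) -> [21, 7]
pop() returns 7 -> [21]
pop() returns 21 -> []
push(2) -> [2]
pop() returns 2 -> []
Final stack (bottom to top): []


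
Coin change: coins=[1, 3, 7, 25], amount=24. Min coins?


dp[0]=0; dp[i]=1+min(dp[i-c] for c in coins)
...dp[19]=5, dp[20]=4, dp[21]=3, dp[22]=4, dp[23]=5, dp[24]=4
Minimum coins for 24 = 4


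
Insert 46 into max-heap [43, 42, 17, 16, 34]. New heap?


Append 46: [43, 42, 17, 16, 34, 46]
Bubble up: swap idx 5(46) with idx 2(17); swap idx 2(46) with idx 0(43)
Result: [46, 42, 43, 16, 34, 17]


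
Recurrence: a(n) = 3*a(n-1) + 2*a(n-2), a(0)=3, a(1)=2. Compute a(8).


Build bottom-up:
...a(6)=1824, a(7)=6496, a(8)=3*6496+2*1824=23136


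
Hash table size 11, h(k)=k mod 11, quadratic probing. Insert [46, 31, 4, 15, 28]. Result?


Insertions: 46->slot 2; 31->slot 9; 4->slot 4; 15->slot 5; 28->slot 6
Table: [None, None, 46, None, 4, 15, 28, None, None, 31, None]


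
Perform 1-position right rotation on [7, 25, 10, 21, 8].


Right rotate by 1: [8, 7, 25, 10, 21]


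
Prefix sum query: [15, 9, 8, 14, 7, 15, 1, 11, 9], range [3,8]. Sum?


Prefix sums: [0, 15, 24, 32, 46, 53, 68, 69, 80, 89]
Sum[3..8] = prefix[9] - prefix[3] = 89 - 32 = 57


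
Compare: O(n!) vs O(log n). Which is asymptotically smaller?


logarithmic grows slower than factorial
O(log n) is asymptotically smaller; O(n!) grows faster


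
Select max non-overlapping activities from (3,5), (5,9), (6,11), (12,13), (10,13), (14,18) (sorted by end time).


Greedy: pick earliest-ending, then skip overlaps.
Selected (4 activities): [(3, 5), (5, 9), (12, 13), (14, 18)]


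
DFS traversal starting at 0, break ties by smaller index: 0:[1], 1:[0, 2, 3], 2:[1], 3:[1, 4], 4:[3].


DFS stack-based: start with [0]
Visit order: [0, 1, 2, 3, 4]


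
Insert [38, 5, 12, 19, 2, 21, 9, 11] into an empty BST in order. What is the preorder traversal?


Root = 38; build tree by BST insertion.
Preorder traversal: [38, 5, 2, 12, 9, 11, 19, 21]


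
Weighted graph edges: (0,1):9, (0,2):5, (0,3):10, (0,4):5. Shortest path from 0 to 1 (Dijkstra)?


Dijkstra from 0:
Distances: {0: 0, 1: 9, 2: 5, 3: 10, 4: 5}
Shortest distance to 1 = 9, path = [0, 1]


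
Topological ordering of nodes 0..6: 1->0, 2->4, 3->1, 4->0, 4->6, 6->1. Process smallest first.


Kahn's algorithm, process smallest node first
Order: [2, 3, 4, 5, 6, 1, 0]


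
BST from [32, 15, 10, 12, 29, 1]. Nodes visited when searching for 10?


BST root = 32
Search for 10: compare at each node
Path: [32, 15, 10]


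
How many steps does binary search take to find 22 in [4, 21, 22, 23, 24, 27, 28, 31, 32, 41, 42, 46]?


Search for 22:
[0,11] mid=5 arr[5]=27
[0,4] mid=2 arr[2]=22
Total: 2 comparisons


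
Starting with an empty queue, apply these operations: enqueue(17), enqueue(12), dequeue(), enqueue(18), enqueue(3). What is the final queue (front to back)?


enqueue(17) -> [17]
enqueue(12) -> [17, 12]
dequeue() returns 17 -> [12]
enqueue(18) -> [12, 18]
enqueue(3) -> [12, 18, 3]
Final queue (front to back): [12, 18, 3]


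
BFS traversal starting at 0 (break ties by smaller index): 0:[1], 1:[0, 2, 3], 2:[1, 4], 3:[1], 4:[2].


BFS queue: start with [0]
Visit order: [0, 1, 2, 3, 4]


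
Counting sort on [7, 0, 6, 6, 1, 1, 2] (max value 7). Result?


Count array: [1, 2, 1, 0, 0, 0, 2, 1]
Reconstruct: [0, 1, 1, 2, 6, 6, 7]


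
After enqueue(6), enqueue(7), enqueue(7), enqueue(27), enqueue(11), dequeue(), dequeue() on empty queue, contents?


enqueue(6) -> [6]
enqueue(7) -> [6, 7]
enqueue(7) -> [6, 7, 7]
enqueue(27) -> [6, 7, 7, 27]
enqueue(11) -> [6, 7, 7, 27, 11]
dequeue() returns 6 -> [7, 7, 27, 11]
dequeue() returns 7 -> [7, 27, 11]
Final queue (front to back): [7, 27, 11]


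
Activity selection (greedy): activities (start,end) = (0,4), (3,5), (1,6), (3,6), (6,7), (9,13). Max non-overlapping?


Greedy: pick earliest-ending, then skip overlaps.
Selected (3 activities): [(0, 4), (6, 7), (9, 13)]


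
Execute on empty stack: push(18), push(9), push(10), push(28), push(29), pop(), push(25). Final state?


push(18) -> [18]
push(9) -> [18, 9]
push(10) -> [18, 9, 10]
push(28) -> [18, 9, 10, 28]
push(29) -> [18, 9, 10, 28, 29]
pop() returns 29 -> [18, 9, 10, 28]
push(25) -> [18, 9, 10, 28, 25]
Final stack (bottom to top): [18, 9, 10, 28, 25]


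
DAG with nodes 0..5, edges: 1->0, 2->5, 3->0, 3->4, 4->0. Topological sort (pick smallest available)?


Kahn's algorithm, process smallest node first
Order: [1, 2, 3, 4, 0, 5]


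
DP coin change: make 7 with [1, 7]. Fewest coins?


dp[0]=0; dp[i]=1+min(dp[i-c] for c in coins)
...dp[2]=2, dp[3]=3, dp[4]=4, dp[5]=5, dp[6]=6, dp[7]=1
Minimum coins for 7 = 1


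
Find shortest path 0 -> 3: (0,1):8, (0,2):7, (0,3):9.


Dijkstra from 0:
Distances: {0: 0, 1: 8, 2: 7, 3: 9}
Shortest distance to 3 = 9, path = [0, 3]


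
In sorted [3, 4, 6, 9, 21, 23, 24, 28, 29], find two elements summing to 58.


Two pointers: lo=0, hi=8
No pair sums to 58


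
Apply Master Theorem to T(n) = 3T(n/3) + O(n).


a=3, b=3, c=1. log_3(3)=1 = c=1. Case 2: O(n^c log n) = O(n log n)
Complexity: O(n log n)


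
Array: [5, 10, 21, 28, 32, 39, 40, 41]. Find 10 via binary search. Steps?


Search for 10:
[0,7] mid=3 arr[3]=28
[0,2] mid=1 arr[1]=10
Total: 2 comparisons


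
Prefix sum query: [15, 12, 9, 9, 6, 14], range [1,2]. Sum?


Prefix sums: [0, 15, 27, 36, 45, 51, 65]
Sum[1..2] = prefix[3] - prefix[1] = 36 - 15 = 21


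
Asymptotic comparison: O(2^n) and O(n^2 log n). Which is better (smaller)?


n^2 log n grows slower than exponential
O(n^2 log n) is asymptotically smaller; O(2^n) grows faster


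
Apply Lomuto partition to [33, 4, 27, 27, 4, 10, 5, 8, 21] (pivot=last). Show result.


Elements <= 21 go left of pivot.
Result: [4, 4, 10, 5, 8, 21, 27, 33, 27], pivot at index 5


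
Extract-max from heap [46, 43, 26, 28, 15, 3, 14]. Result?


Max = 46
Replace root with last, heapify down
Resulting heap: [43, 28, 26, 14, 15, 3]


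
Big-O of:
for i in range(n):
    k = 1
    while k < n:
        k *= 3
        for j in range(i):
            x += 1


Per nesting level: O(n) * O(log n) * O(n) [triangular over i] = O(n^2 log n)
Complexity: O(n^2 log n)


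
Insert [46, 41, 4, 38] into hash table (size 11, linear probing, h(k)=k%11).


Insertions: 46->slot 2; 41->slot 8; 4->slot 4; 38->slot 5
Table: [None, None, 46, None, 4, 38, None, None, 41, None, None]


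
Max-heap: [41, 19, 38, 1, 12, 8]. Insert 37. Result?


Append 37: [41, 19, 38, 1, 12, 8, 37]
Bubble up: no swaps needed
Result: [41, 19, 38, 1, 12, 8, 37]


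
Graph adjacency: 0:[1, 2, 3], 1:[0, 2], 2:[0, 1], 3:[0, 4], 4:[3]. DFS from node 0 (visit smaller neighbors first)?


DFS stack-based: start with [0]
Visit order: [0, 1, 2, 3, 4]


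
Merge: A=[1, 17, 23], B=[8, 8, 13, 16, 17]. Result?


Compare heads, take smaller each step.
Merged: [1, 8, 8, 13, 16, 17, 17, 23]


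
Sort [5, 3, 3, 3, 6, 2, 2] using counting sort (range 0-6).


Count array: [0, 0, 2, 3, 0, 1, 1]
Reconstruct: [2, 2, 3, 3, 3, 5, 6]


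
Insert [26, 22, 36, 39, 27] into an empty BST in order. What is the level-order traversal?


Root = 26; build tree by BST insertion.
Level-Order traversal: [26, 22, 36, 27, 39]


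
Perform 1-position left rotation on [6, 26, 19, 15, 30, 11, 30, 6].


Left rotate by 1: [26, 19, 15, 30, 11, 30, 6, 6]


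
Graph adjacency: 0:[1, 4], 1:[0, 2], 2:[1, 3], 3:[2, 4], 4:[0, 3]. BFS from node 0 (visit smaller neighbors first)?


BFS queue: start with [0]
Visit order: [0, 1, 4, 2, 3]


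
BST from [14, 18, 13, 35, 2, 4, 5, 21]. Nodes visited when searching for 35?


BST root = 14
Search for 35: compare at each node
Path: [14, 18, 35]


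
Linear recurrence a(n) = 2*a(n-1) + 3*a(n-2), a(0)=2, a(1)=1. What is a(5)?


Build bottom-up:
...a(3)=19, a(4)=62, a(5)=2*62+3*19=181


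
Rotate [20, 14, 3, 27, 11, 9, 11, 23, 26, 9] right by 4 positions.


Right rotate by 4: [11, 23, 26, 9, 20, 14, 3, 27, 11, 9]


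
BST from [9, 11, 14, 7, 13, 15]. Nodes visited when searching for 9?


BST root = 9
Search for 9: compare at each node
Path: [9]


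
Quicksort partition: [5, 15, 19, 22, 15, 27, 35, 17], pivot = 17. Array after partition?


Elements <= 17 go left of pivot.
Result: [5, 15, 15, 17, 19, 27, 35, 22], pivot at index 3


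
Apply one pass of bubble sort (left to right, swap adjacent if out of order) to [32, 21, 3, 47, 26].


After one pass: [21, 3, 32, 26, 47]


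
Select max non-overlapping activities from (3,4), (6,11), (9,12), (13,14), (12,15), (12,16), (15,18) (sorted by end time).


Greedy: pick earliest-ending, then skip overlaps.
Selected (4 activities): [(3, 4), (6, 11), (13, 14), (15, 18)]


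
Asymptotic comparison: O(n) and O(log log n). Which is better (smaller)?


double-logarithmic grows slower than linear
O(log log n) is asymptotically smaller; O(n) grows faster


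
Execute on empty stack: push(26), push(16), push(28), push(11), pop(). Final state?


push(26) -> [26]
push(16) -> [26, 16]
push(28) -> [26, 16, 28]
push(11) -> [26, 16, 28, 11]
pop() returns 11 -> [26, 16, 28]
Final stack (bottom to top): [26, 16, 28]


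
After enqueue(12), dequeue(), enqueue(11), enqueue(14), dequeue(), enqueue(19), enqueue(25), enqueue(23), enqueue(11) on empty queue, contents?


enqueue(12) -> [12]
dequeue() returns 12 -> []
enqueue(11) -> [11]
enqueue(14) -> [11, 14]
dequeue() returns 11 -> [14]
enqueue(19) -> [14, 19]
enqueue(25) -> [14, 19, 25]
enqueue(23) -> [14, 19, 25, 23]
enqueue(11) -> [14, 19, 25, 23, 11]
Final queue (front to back): [14, 19, 25, 23, 11]


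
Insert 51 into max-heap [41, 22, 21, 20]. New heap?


Append 51: [41, 22, 21, 20, 51]
Bubble up: swap idx 4(51) with idx 1(22); swap idx 1(51) with idx 0(41)
Result: [51, 41, 21, 20, 22]


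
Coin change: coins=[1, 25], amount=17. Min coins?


dp[0]=0; dp[i]=1+min(dp[i-c] for c in coins)
...dp[12]=12, dp[13]=13, dp[14]=14, dp[15]=15, dp[16]=16, dp[17]=17
Minimum coins for 17 = 17


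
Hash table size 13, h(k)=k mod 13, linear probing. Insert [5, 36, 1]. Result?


Insertions: 5->slot 5; 36->slot 10; 1->slot 1
Table: [None, 1, None, None, None, 5, None, None, None, None, 36, None, None]


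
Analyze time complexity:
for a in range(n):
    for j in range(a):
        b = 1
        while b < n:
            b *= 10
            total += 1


Per nesting level: O(n) * O(n) [triangular over a] * O(log n) = O(n^2 log n)
Complexity: O(n^2 log n)


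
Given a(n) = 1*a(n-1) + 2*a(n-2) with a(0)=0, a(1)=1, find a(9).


Build bottom-up:
...a(7)=43, a(8)=85, a(9)=1*85+2*43=171


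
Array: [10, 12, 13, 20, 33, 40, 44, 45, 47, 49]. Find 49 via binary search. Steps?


Search for 49:
[0,9] mid=4 arr[4]=33
[5,9] mid=7 arr[7]=45
[8,9] mid=8 arr[8]=47
[9,9] mid=9 arr[9]=49
Total: 4 comparisons


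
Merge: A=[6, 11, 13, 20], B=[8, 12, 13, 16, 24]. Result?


Compare heads, take smaller each step.
Merged: [6, 8, 11, 12, 13, 13, 16, 20, 24]


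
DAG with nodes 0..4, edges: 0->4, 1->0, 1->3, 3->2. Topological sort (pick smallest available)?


Kahn's algorithm, process smallest node first
Order: [1, 0, 3, 2, 4]


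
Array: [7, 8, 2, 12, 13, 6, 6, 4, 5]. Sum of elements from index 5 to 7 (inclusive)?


Prefix sums: [0, 7, 15, 17, 29, 42, 48, 54, 58, 63]
Sum[5..7] = prefix[8] - prefix[5] = 58 - 42 = 16


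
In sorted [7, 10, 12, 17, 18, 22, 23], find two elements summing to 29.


Two pointers: lo=0, hi=6
Found pair: (7, 22) summing to 29
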